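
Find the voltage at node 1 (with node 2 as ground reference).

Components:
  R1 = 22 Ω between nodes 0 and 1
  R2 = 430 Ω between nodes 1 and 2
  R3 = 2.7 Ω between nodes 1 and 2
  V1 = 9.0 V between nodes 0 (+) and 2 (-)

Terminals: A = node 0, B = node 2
Nodal analysis, taking node 2 as the 0 V reference.
Source V1 fixes V_0 = 9 V.
KCL at each unknown node (sum of currents leaving = 0; resistances in Ω):
  Node 1: (V_1 - 9)/22 + (V_1 - 0)/430 + (V_1 - 0)/2.7 = 0
Collecting terms: 0.4182 × V_1 = 0.4091  =>  V_1 = 0.9783 V
The requested potential is V_1 = 0.9783 V.

Final answer: V_1 = 0.9783 V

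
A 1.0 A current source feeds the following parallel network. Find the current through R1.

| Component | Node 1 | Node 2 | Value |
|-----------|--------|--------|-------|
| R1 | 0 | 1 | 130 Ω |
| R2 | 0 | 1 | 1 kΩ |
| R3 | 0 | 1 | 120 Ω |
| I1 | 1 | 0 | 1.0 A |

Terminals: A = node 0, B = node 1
All resistors sit directly between nodes 0 and 1, so they are in parallel and share one voltage V; the full source current 1 A splits among them.
1/R_par = 1/130 + 1/1000 + 1/120 = 0.01703 S  =>  R_par = 58.73 Ω
V = I × R_par = 1 × 58.73 = 58.73 V
I_R1 = V/R1 = 58.73/130 = 0.4518 A

Final answer: 0.4518 A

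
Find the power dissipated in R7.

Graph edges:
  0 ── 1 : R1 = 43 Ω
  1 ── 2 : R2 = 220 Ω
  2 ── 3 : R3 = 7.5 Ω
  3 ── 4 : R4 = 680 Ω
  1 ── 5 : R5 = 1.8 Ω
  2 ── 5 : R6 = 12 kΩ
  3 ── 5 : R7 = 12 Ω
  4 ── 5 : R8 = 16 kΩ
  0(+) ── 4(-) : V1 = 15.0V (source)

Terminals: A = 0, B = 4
Nodal analysis, taking node 4 as the 0 V reference.
Source V1 fixes V_0 = 15 V.
KCL at each unknown node (sum of currents leaving = 0; resistances in Ω):
  Node 1: (V_1 - 15)/43 + (V_1 - V_2)/220 + (V_1 - V_5)/1.8 = 0
  Node 2: (V_2 - V_1)/220 + (V_2 - V_3)/7.5 + (V_2 - V_5)/12000 = 0
  Node 3: (V_3 - V_2)/7.5 + (V_3 - 0)/680 + (V_3 - V_5)/12 = 0
  Node 5: (V_5 - V_1)/1.8 + (V_5 - V_2)/12000 + (V_5 - V_3)/12 + (V_5 - 0)/16000 = 0
Collecting terms (coefficients in siemens):
  0.5834·V_1 - 0.004545·V_2 - 0.5556·V_5 = 0.3488
  0.138·V_2 - 0.004545·V_1 - 0.1333·V_3 - 0.00008333·V_5 = 0
  0.2181·V_3 - 0.1333·V_2 - 0.08333·V_5 = 0
  0.639·V_5 - 0.5556·V_1 - 0.00008333·V_2 - 0.08333·V_3 = 0
Solving these 4 simultaneous equations (Gaussian elimination) gives:
  V_1 = 14.09 V, V_2 = 13.83 V, V_3 = 13.82 V, V_5 = 14.05 V
I_R7 = (V_3 - V_5)/R7 = (13.82 - 14.05)/12 = -0.01914 A
P_R7 = I_R7² × R7 = (-0.01914)² × 12 = 0.004397 W

Final answer: 0.004397 W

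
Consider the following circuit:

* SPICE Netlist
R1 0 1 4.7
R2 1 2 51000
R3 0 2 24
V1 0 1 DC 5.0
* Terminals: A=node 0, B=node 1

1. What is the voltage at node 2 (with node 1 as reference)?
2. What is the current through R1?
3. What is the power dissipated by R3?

Nodal analysis, taking node 1 as the 0 V reference.
Source V1 fixes V_0 = 5 V.
KCL at each unknown node (sum of currents leaving = 0; resistances in Ω):
  Node 2: (V_2 - 0)/51000 + (V_2 - 5)/24 = 0
Collecting terms: 0.04169 × V_2 = 0.2083  =>  V_2 = 4.998 V
Part 1:
  Read off the nodal solution: V_2 = 4.998 V
Part 2:
  I_R1 = (V_0 - V_1)/R1 = (5 - 0)/4.7 = 1.064 A
  Magnitude: I_R1 = 1.064 A
Part 3:
  I_R3 = (V_0 - V_2)/R3 = (5 - 4.998)/24 = 0.00009799 A
  P_R3 = I_R3² × R3 = (0.00009799)² × 24 = 0.0000002305 W

Final answers:
1. V_2 = 4.998 V
2. I_R1 = 1.064 A
3. P_R3 = 2.305e-07 W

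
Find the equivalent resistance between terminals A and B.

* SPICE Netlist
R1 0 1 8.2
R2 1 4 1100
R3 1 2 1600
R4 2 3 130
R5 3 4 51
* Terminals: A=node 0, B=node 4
Reduce the network between node 0 (A) and node 4 (B) by series/parallel combination:
  Rs1 = R3 + R4 (series, joined only at node 2) = 1600 + 130 = 1730 Ω
  Rs2 = R5 + Rs1 (series, joined only at node 3) = 51 + 1730 = 1781 Ω
  Rp1 = R2 ‖ Rs2 (parallel, both between nodes 1 and 4) = 1/(1/1100 + 1/1781) = 680 Ω
  Rs3 = R1 + Rp1 (series, joined only at node 1) = 8.2 + 680 = 688.2 Ω
R_eq = 688.2 Ω

Final answer: 688.2 Ω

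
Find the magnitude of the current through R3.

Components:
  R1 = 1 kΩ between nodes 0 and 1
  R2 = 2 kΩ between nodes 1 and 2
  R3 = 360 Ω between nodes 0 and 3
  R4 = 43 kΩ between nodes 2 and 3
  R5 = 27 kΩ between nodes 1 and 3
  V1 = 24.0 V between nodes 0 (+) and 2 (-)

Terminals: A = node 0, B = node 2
Nodal analysis, taking node 2 as the 0 V reference.
Source V1 fixes V_0 = 24 V.
KCL at each unknown node (sum of currents leaving = 0; resistances in Ω):
  Node 1: (V_1 - 24)/1000 + (V_1 - 0)/2000 + (V_1 - V_3)/27000 = 0
  Node 3: (V_3 - 24)/360 + (V_3 - 0)/43000 + (V_3 - V_1)/27000 = 0
Collecting terms (coefficients in siemens):
  0.001537·V_1 - 0.00003704·V_3 = 0.024
  0.002838·V_3 - 0.00003704·V_1 = 0.06667
Determinant D = (0.001537)(0.002838) - (-0.00003704)(-0.00003704) = 0.000004361
V_1 = [(0.024)(0.002838) - (-0.00003704)(0.06667)]/D = 16.19 V
V_3 = [(0.001537)(0.06667) - (0.024)(-0.00003704)]/D = 23.7 V
I_R3 = (V_0 - V_3)/R3 = (24 - 23.7)/360 = 0.0008296 A
|I_R3| = 0.0008296 A

Final answer: |I_R3| = 0.0008296 A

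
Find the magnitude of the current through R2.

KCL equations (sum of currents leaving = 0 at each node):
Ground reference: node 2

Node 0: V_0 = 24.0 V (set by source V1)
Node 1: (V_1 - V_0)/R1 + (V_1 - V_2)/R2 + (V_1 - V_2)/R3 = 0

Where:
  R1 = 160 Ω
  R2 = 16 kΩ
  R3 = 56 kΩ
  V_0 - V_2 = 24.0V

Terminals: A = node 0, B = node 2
Nodal analysis, taking node 2 as the 0 V reference.
Source V1 fixes V_0 = 24 V.
KCL at each unknown node (sum of currents leaving = 0; resistances in Ω):
  Node 1: (V_1 - 24)/160 + (V_1 - 0)/16000 + (V_1 - 0)/56000 = 0
Collecting terms: 0.00633 × V_1 = 0.15  =>  V_1 = 23.7 V
I_R2 = (V_1 - V_2)/R2 = (23.7 - 0)/16000 = 0.001481 A
|I_R2| = 0.001481 A

Final answer: |I_R2| = 0.001481 A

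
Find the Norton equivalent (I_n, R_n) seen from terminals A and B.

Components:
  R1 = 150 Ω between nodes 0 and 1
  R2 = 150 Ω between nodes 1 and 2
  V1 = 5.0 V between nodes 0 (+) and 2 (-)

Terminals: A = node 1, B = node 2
Find the Thévenin equivalent first; then I_n = V_th/R_th and R_n = R_th.
Step 1 — V_th is the open-circuit voltage V_A - V_B (nothing connected across the terminals).
Nodal analysis, taking node 2 as the 0 V reference.
Source V1 fixes V_0 = 5 V.
KCL at each unknown node (sum of currents leaving = 0; resistances in Ω):
  Node 1: (V_1 - 5)/150 + (V_1 - 0)/150 = 0
Collecting terms: 0.01333 × V_1 = 0.03333  =>  V_1 = 2.5 V
V_th = V_1 - V_2 = 2.5 - 0 = 2.5 V
Step 2 — R_th: zero the source — replace V1 by a short circuit (node 2 merges into node 0) — and find the resistance seen between A (node 1) and B (node 0).
Reduce the network between node 1 (A) and node 0 (B) by series/parallel combination:
  Rp1 = R1 ‖ R2 (parallel, both between nodes 0 and 1) = 1/(1/150 + 1/150) = 75 Ω
R_th = 75 Ω
I_n = V_th/R_th = 2.5/75 = 0.03333 A, and R_n = R_th = 75 Ω

Final answer: I_n = 0.03333 A, R_n = 75 Ω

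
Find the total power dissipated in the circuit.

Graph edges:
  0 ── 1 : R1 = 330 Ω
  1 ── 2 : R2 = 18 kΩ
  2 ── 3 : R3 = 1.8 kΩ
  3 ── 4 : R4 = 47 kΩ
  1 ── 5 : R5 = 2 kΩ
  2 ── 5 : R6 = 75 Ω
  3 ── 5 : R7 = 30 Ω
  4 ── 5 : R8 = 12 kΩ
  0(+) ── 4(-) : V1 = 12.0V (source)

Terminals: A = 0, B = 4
Nodal analysis, taking node 4 as the 0 V reference.
Source V1 fixes V_0 = 12 V.
KCL at each unknown node (sum of currents leaving = 0; resistances in Ω):
  Node 1: (V_1 - 12)/330 + (V_1 - V_2)/18000 + (V_1 - V_5)/2000 = 0
  Node 2: (V_2 - V_1)/18000 + (V_2 - V_3)/1800 + (V_2 - V_5)/75 = 0
  Node 3: (V_3 - V_2)/1800 + (V_3 - 0)/47000 + (V_3 - V_5)/30 = 0
  Node 5: (V_5 - V_1)/2000 + (V_5 - V_2)/75 + (V_5 - V_3)/30 + (V_5 - 0)/12000 = 0
Collecting terms (coefficients in siemens):
  0.003586·V_1 - 0.00005556·V_2 - 0.0005·V_5 = 0.03636
  0.01394·V_2 - 0.00005556·V_1 - 0.0005556·V_3 - 0.01333·V_5 = 0
  0.03391·V_3 - 0.0005556·V_2 - 0.03333·V_5 = 0
  0.04725·V_5 - 0.0005·V_1 - 0.01333·V_2 - 0.03333·V_3 = 0
Solving these 4 simultaneous equations (Gaussian elimination) gives:
  V_1 = 11.66 V, V_2 = 9.82 V, V_3 = 9.807 V, V_5 = 9.813 V
Power in each resistor, P = (ΔV)²/R:
  P_R1 = (12 - 11.66)²/330 = 0.0003477 W
  P_R2 = (11.66 - 9.82)²/18000 = 0.0001883 W
  P_R3 = (9.82 - 9.807)²/1800 = 0.00000009626 W
  P_R4 = (9.807 - 0)²/47000 = 0.002046 W
  P_R5 = (11.66 - 9.813)²/2000 = 0.001708 W
  P_R6 = (9.82 - 9.813)²/75 = 0.0000006765 W
  P_R7 = (9.807 - 9.813)²/30 = 0.000001216 W
  P_R8 = (0 - 9.813)²/12000 = 0.008025 W
P_total = P_R1 + P_R2 + P_R3 + P_R4 + P_R5 + P_R6 + P_R7 + P_R8 = 0.01232 W

Final answer: 0.01232 W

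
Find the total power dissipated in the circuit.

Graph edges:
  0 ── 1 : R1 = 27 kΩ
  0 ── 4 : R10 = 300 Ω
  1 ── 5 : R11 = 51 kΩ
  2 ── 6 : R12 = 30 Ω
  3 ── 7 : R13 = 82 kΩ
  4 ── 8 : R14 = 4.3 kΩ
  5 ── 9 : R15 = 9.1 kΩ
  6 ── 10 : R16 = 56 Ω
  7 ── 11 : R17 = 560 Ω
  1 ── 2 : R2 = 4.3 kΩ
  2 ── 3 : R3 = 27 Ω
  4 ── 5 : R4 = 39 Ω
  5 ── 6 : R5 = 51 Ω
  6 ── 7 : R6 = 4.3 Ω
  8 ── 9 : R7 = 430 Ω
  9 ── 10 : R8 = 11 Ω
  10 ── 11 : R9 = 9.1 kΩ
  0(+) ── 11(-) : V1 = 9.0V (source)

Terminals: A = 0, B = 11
Nodal analysis, taking node 11 as the 0 V reference.
Source V1 fixes V_0 = 9 V.
KCL at each unknown node (sum of currents leaving = 0; resistances in Ω):
  Node 1: (V_1 - 9)/27000 + (V_1 - V_2)/4300 + (V_1 - V_5)/51000 = 0
  Node 2: (V_2 - V_1)/4300 + (V_2 - V_3)/27 + (V_2 - V_6)/30 = 0
  Node 3: (V_3 - V_2)/27 + (V_3 - V_7)/82000 = 0
  Node 4: (V_4 - V_5)/39 + (V_4 - 9)/300 + (V_4 - V_8)/4300 = 0
  Node 5: (V_5 - V_4)/39 + (V_5 - V_6)/51 + (V_5 - V_1)/51000 + (V_5 - V_9)/9100 = 0
  Node 6: (V_6 - V_5)/51 + (V_6 - V_7)/4.3 + (V_6 - V_2)/30 + (V_6 - V_10)/56 = 0
  Node 7: (V_7 - V_6)/4.3 + (V_7 - V_3)/82000 + (V_7 - 0)/560 = 0
  Node 8: (V_8 - V_9)/430 + (V_8 - V_4)/4300 = 0
  Node 9: (V_9 - V_8)/430 + (V_9 - V_10)/11 + (V_9 - V_5)/9100 = 0
  Node 10: (V_10 - V_9)/11 + (V_10 - 0)/9100 + (V_10 - V_6)/56 = 0
Collecting terms (coefficients in siemens):
  0.0002892·V_1 - 0.0002326·V_2 - 0.00001961·V_5 = 0.0003333
  0.0706·V_2 - 0.0002326·V_1 - 0.03704·V_3 - 0.03333·V_6 = 0
  0.03705·V_3 - 0.03704·V_2 - 0.0000122·V_7 = 0
  0.02921·V_4 - 0.02564·V_5 - 0.0002326·V_8 = 0.03
  0.04538·V_5 - 0.00001961·V_1 - 0.02564·V_4 - 0.01961·V_6 - 0.0001099·V_9 = 0
  0.3034·V_6 - 0.03333·V_2 - 0.01961·V_5 - 0.2326·V_7 - 0.01786·V_10 = 0
  0.2344·V_7 - 0.0000122·V_3 - 0.2326·V_6 = 0
  0.002558·V_8 - 0.0002326·V_4 - 0.002326·V_9 = 0
  0.09334·V_9 - 0.0001099·V_5 - 0.002326·V_8 - 0.09091·V_10 = 0
  0.1089·V_10 - 0.01786·V_6 - 0.09091·V_9 = 0
Solving these 10 simultaneous equations (Gaussian elimination) gives:
  V_1 = 5.748 V, V_2 = 5.233 V, V_3 = 5.233 V, V_4 = 6.084 V
  V_5 = 5.713 V, V_6 = 5.229 V, V_7 = 5.189 V, V_8 = 5.292 V
  V_9 = 5.213 V, V_10 = 5.21 V
Power in each resistor, P = (ΔV)²/R:
  P_R1 = (9 - 5.748)²/27000 = 0.0003918 W
  P_R2 = (5.748 - 5.233)²/4300 = 0.00006168 W
  P_R3 = (5.233 - 5.233)²/27 = 0.000000000007566 W
  P_R4 = (6.084 - 5.713)²/39 = 0.003545 W
  P_R5 = (5.713 - 5.229)²/51 = 0.004584 W
  P_R6 = (5.229 - 5.189)²/4.3 = 0.0003692 W
  P_R7 = (5.292 - 5.213)²/430 = 0.00001459 W
  P_R8 = (5.213 - 5.21)²/11 = 0.0000006289 W
  P_R9 = (5.21 - 0)²/9100 = 0.002983 W
  P_R10 = (9 - 6.084)²/300 = 0.02834 W
  P_R11 = (5.748 - 5.713)²/51000 = 0.00000002415 W
  P_R12 = (5.233 - 5.229)²/30 = 0.0000004265 W
  P_R13 = (5.233 - 5.189)²/82000 = 0.00000002298 W
  P_R14 = (6.084 - 5.292)²/4300 = 0.0001459 W
  P_R15 = (5.713 - 5.213)²/9100 = 0.00002742 W
  P_R16 = (5.229 - 5.21)²/56 = 0.000006227 W
  P_R17 = (5.189 - 0)²/560 = 0.04809 W
P_total = P_R1 + P_R2 + P_R3 + P_R4 + P_R5 + P_R6 + P_R7 + P_R8 + P_R9 + P_R10 + P_R11 + P_R12 + P_R13 + P_R14 + P_R15 + P_R16 + P_R17 = 0.08855 W

Final answer: 0.08855 W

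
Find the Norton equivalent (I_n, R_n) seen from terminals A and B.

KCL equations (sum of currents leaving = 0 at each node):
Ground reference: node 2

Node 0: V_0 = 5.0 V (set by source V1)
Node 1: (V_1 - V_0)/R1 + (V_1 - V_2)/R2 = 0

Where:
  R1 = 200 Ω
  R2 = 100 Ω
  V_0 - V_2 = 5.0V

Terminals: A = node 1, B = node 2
Find the Thévenin equivalent first; then I_n = V_th/R_th and R_n = R_th.
Step 1 — V_th is the open-circuit voltage V_A - V_B (nothing connected across the terminals).
Nodal analysis, taking node 2 as the 0 V reference.
Source V1 fixes V_0 = 5 V.
KCL at each unknown node (sum of currents leaving = 0; resistances in Ω):
  Node 1: (V_1 - 5)/200 + (V_1 - 0)/100 = 0
Collecting terms: 0.015 × V_1 = 0.025  =>  V_1 = 1.667 V
V_th = V_1 - V_2 = 1.667 - 0 = 1.667 V
Step 2 — R_th: zero the source — replace V1 by a short circuit (node 2 merges into node 0) — and find the resistance seen between A (node 1) and B (node 0).
Reduce the network between node 1 (A) and node 0 (B) by series/parallel combination:
  Rp1 = R1 ‖ R2 (parallel, both between nodes 0 and 1) = 1/(1/200 + 1/100) = 66.67 Ω
R_th = 66.67 Ω
I_n = V_th/R_th = 1.667/66.67 = 0.025 A, and R_n = R_th = 66.67 Ω

Final answer: I_n = 0.025 A, R_n = 66.67 Ω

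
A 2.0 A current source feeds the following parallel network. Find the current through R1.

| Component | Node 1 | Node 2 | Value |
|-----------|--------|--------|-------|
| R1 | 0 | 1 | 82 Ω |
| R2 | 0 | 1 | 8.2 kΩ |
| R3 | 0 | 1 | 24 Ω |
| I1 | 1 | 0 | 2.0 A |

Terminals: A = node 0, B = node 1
All resistors sit directly between nodes 0 and 1, so they are in parallel and share one voltage V; the full source current 2 A splits among them.
1/R_par = 1/82 + 1/8200 + 1/24 = 0.05398 S  =>  R_par = 18.52 Ω
V = I × R_par = 2 × 18.52 = 37.05 V
I_R1 = V/R1 = 37.05/82 = 0.4518 A

Final answer: 0.4518 A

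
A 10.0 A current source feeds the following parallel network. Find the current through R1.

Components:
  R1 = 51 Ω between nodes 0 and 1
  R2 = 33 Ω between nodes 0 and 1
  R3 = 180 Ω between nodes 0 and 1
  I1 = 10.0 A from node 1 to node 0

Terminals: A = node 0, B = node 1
All resistors sit directly between nodes 0 and 1, so they are in parallel and share one voltage V; the full source current 10 A splits among them.
1/R_par = 1/51 + 1/33 + 1/180 = 0.05547 S  =>  R_par = 18.03 Ω
V = I × R_par = 10 × 18.03 = 180.3 V
I_R1 = V/R1 = 180.3/51 = 3.535 A

Final answer: 3.535 A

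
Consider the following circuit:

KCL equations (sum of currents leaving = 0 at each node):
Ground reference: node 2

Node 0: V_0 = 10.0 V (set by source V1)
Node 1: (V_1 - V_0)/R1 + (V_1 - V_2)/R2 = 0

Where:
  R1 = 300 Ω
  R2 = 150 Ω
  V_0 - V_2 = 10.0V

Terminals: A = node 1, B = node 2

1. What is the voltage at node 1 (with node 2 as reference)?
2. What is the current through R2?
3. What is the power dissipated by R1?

Nodal analysis, taking node 2 as the 0 V reference.
Source V1 fixes V_0 = 10 V.
KCL at each unknown node (sum of currents leaving = 0; resistances in Ω):
  Node 1: (V_1 - 10)/300 + (V_1 - 0)/150 = 0
Collecting terms: 0.01 × V_1 = 0.03333  =>  V_1 = 3.333 V
Part 1:
  Read off the nodal solution: V_1 = 3.333 V
Part 2:
  I_R2 = (V_1 - V_2)/R2 = (3.333 - 0)/150 = 0.02222 A
  Magnitude: I_R2 = 0.02222 A
Part 3:
  I_R1 = (V_0 - V_1)/R1 = (10 - 3.333)/300 = 0.02222 A
  P_R1 = I_R1² × R1 = (0.02222)² × 300 = 0.1481 W

Final answers:
1. V_1 = 3.333 V
2. I_R2 = 0.02222 A
3. P_R1 = 0.1481 W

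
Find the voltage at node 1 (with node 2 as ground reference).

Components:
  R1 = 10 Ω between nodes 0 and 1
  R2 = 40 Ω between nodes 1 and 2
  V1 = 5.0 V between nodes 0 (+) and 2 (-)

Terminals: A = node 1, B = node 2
Nodal analysis, taking node 2 as the 0 V reference.
Source V1 fixes V_0 = 5 V.
KCL at each unknown node (sum of currents leaving = 0; resistances in Ω):
  Node 1: (V_1 - 5)/10 + (V_1 - 0)/40 = 0
Collecting terms: 0.125 × V_1 = 0.5  =>  V_1 = 4 V
The requested potential is V_1 = 4 V.

Final answer: V_1 = 4 V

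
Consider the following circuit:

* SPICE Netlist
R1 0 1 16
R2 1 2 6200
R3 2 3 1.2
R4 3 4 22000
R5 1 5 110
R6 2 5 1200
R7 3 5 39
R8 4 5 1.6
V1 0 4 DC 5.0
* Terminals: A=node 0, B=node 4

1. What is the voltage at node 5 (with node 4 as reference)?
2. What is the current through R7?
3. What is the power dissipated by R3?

Nodal analysis, taking node 4 as the 0 V reference.
Source V1 fixes V_0 = 5 V.
KCL at each unknown node (sum of currents leaving = 0; resistances in Ω):
  Node 1: (V_1 - 5)/16 + (V_1 - V_2)/6200 + (V_1 - V_5)/110 = 0
  Node 2: (V_2 - V_1)/6200 + (V_2 - V_3)/1.2 + (V_2 - V_5)/1200 = 0
  Node 3: (V_3 - V_2)/1.2 + (V_3 - 0)/22000 + (V_3 - V_5)/39 = 0
  Node 5: (V_5 - V_1)/110 + (V_5 - V_2)/1200 + (V_5 - V_3)/39 + (V_5 - 0)/1.6 = 0
Collecting terms (coefficients in siemens):
  0.07175·V_1 - 0.0001613·V_2 - 0.009091·V_5 = 0.3125
  0.8343·V_2 - 0.0001613·V_1 - 0.8333·V_3 - 0.0008333·V_5 = 0
  0.859·V_3 - 0.8333·V_2 - 0.02564·V_5 = 0
  0.6606·V_5 - 0.009091·V_1 - 0.0008333·V_2 - 0.02564·V_3 = 0
Solving these 4 simultaneous equations (Gaussian elimination) gives:
  V_1 = 4.364 V, V_2 = 0.0903 V, V_3 = 0.0895 V, V_5 = 0.06364 V
Part 1:
  Read off the nodal solution: V_5 = 0.06364 V
Part 2:
  I_R7 = (V_3 - V_5)/R7 = (0.0895 - 0.06364)/39 = 0.000663 A
  Magnitude: I_R7 = 0.000663 A
Part 3:
  I_R3 = (V_2 - V_3)/R3 = (0.0903 - 0.0895)/1.2 = 0.000667 A
  P_R3 = I_R3² × R3 = (0.000667)² × 1.2 = 0.0000005339 W

Final answers:
1. V_5 = 0.06364 V
2. I_R7 = 0.000663 A
3. P_R3 = 5.339e-07 W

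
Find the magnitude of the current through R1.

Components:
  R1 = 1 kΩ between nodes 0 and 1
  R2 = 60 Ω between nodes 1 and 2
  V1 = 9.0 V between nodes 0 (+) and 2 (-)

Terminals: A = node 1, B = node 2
Nodal analysis, taking node 2 as the 0 V reference.
Source V1 fixes V_0 = 9 V.
KCL at each unknown node (sum of currents leaving = 0; resistances in Ω):
  Node 1: (V_1 - 9)/1000 + (V_1 - 0)/60 = 0
Collecting terms: 0.01767 × V_1 = 0.009  =>  V_1 = 0.5094 V
I_R1 = (V_0 - V_1)/R1 = (9 - 0.5094)/1000 = 0.008491 A
|I_R1| = 0.008491 A

Final answer: |I_R1| = 0.008491 A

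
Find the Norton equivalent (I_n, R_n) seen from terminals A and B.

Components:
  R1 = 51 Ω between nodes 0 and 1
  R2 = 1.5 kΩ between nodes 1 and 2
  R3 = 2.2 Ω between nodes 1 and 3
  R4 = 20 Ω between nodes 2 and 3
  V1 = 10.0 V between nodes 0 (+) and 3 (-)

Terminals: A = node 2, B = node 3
Find the Thévenin equivalent first; then I_n = V_th/R_th and R_n = R_th.
Step 1 — V_th is the open-circuit voltage V_A - V_B (nothing connected across the terminals).
Nodal analysis, taking node 3 as the 0 V reference.
Source V1 fixes V_0 = 10 V.
KCL at each unknown node (sum of currents leaving = 0; resistances in Ω):
  Node 1: (V_1 - 10)/51 + (V_1 - V_2)/1500 + (V_1 - 0)/2.2 = 0
  Node 2: (V_2 - V_1)/1500 + (V_2 - 0)/20 = 0
Collecting terms (coefficients in siemens):
  0.4748·V_1 - 0.0006667·V_2 = 0.1961
  0.05067·V_2 - 0.0006667·V_1 = 0
Determinant D = (0.4748)(0.05067) - (-0.0006667)(-0.0006667) = 0.02406
V_1 = [(0.1961)(0.05067) - (-0.0006667)(0)]/D = 0.413 V
V_2 = [(0.4748)(0) - (0.1961)(-0.0006667)]/D = 0.005434 V
V_th = V_2 - V_3 = 0.005434 - 0 = 0.005434 V
Step 2 — R_th: zero the source — replace V1 by a short circuit (node 3 merges into node 0) — and find the resistance seen between A (node 2) and B (node 0).
Reduce the network between node 2 (A) and node 0 (B) by series/parallel combination:
  Rp1 = R1 ‖ R3 (parallel, both between nodes 0 and 1) = 1/(1/51 + 1/2.2) = 2.109 Ω
  Rs1 = R2 + Rp1 (series, joined only at node 1) = 1500 + 2.109 = 1502 Ω
  Rp2 = R4 ‖ Rs1 (parallel, both between nodes 0 and 2) = 1/(1/20 + 1/1502) = 19.74 Ω
R_th = 19.74 Ω
I_n = V_th/R_th = 0.005434/19.74 = 0.0002753 A, and R_n = R_th = 19.74 Ω

Final answer: I_n = 0.0002753 A, R_n = 19.74 Ω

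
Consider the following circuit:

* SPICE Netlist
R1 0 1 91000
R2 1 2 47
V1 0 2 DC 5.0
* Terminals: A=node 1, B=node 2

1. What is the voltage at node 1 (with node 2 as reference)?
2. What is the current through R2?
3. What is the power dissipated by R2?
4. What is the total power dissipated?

Nodal analysis, taking node 2 as the 0 V reference.
Source V1 fixes V_0 = 5 V.
KCL at each unknown node (sum of currents leaving = 0; resistances in Ω):
  Node 1: (V_1 - 5)/91000 + (V_1 - 0)/47 = 0
Collecting terms: 0.02129 × V_1 = 0.00005495  =>  V_1 = 0.002581 V
Part 1:
  Read off the nodal solution: V_1 = 0.002581 V
Part 2:
  I_R2 = (V_1 - V_2)/R2 = (0.002581 - 0)/47 = 0.00005492 A
  Magnitude: I_R2 = 0.00005492 A
Part 3:
  I_R2 = (V_1 - V_2)/R2 = (0.002581 - 0)/47 = 0.00005492 A
  P_R2 = I_R2² × R2 = (0.00005492)² × 47 = 0.0000001417 W
Part 4:
  Power in each resistor, P = (ΔV)²/R:
    P_R1 = (5 - 0.002581)²/91000 = 0.0002744 W
    P_R2 = (0.002581 - 0)²/47 = 0.0000001417 W
  P_total = P_R1 + P_R2 = 0.0002746 W

Final answers:
1. V_1 = 0.002581 V
2. I_R2 = 5.492e-05 A
3. P_R2 = 1.417e-07 W
4. P_total = 0.0002746 W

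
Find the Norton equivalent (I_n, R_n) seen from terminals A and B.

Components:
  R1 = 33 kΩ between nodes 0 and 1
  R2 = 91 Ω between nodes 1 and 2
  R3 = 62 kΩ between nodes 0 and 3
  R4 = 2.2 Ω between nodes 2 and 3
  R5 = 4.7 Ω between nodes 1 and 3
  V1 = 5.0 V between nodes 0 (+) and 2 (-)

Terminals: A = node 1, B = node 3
Find the Thévenin equivalent first; then I_n = V_th/R_th and R_n = R_th.
Step 1 — V_th is the open-circuit voltage V_A - V_B (nothing connected across the terminals).
Nodal analysis, taking node 2 as the 0 V reference.
Source V1 fixes V_0 = 5 V.
KCL at each unknown node (sum of currents leaving = 0; resistances in Ω):
  Node 1: (V_1 - 5)/33000 + (V_1 - 0)/91 + (V_1 - V_3)/4.7 = 0
  Node 3: (V_3 - 5)/62000 + (V_3 - 0)/2.2 + (V_3 - V_1)/4.7 = 0
Collecting terms (coefficients in siemens):
  0.2238·V_1 - 0.2128·V_3 = 0.0001515
  0.6673·V_3 - 0.2128·V_1 = 0.00008065
Determinant D = (0.2238)(0.6673) - (-0.2128)(-0.2128) = 0.1041
V_1 = [(0.0001515)(0.6673) - (-0.2128)(0.00008065)]/D = 0.001136 V
V_3 = [(0.2238)(0.00008065) - (0.0001515)(-0.2128)]/D = 0.0004832 V
V_th = V_1 - V_3 = 0.001136 - 0.0004832 = 0.0006533 V
Step 2 — R_th: zero the source — replace V1 by a short circuit (node 2 merges into node 0) — and find the resistance seen between A (node 1) and B (node 3).
Reduce the network between node 1 (A) and node 3 (B) by series/parallel combination:
  Rp1 = R1 ‖ R2 (parallel, both between nodes 0 and 1) = 1/(1/33000 + 1/91) = 90.75 Ω
  Rp2 = R3 ‖ R4 (parallel, both between nodes 0 and 3) = 1/(1/62000 + 1/2.2) = 2.2 Ω
  Rs1 = Rp1 + Rp2 (series, joined only at node 0) = 90.75 + 2.2 = 92.95 Ω
  Rp3 = R5 ‖ Rs1 (parallel, both between nodes 1 and 3) = 1/(1/4.7 + 1/92.95) = 4.474 Ω
R_th = 4.474 Ω
I_n = V_th/R_th = 0.0006533/4.474 = 0.000146 A, and R_n = R_th = 4.474 Ω

Final answer: I_n = 0.000146 A, R_n = 4.474 Ω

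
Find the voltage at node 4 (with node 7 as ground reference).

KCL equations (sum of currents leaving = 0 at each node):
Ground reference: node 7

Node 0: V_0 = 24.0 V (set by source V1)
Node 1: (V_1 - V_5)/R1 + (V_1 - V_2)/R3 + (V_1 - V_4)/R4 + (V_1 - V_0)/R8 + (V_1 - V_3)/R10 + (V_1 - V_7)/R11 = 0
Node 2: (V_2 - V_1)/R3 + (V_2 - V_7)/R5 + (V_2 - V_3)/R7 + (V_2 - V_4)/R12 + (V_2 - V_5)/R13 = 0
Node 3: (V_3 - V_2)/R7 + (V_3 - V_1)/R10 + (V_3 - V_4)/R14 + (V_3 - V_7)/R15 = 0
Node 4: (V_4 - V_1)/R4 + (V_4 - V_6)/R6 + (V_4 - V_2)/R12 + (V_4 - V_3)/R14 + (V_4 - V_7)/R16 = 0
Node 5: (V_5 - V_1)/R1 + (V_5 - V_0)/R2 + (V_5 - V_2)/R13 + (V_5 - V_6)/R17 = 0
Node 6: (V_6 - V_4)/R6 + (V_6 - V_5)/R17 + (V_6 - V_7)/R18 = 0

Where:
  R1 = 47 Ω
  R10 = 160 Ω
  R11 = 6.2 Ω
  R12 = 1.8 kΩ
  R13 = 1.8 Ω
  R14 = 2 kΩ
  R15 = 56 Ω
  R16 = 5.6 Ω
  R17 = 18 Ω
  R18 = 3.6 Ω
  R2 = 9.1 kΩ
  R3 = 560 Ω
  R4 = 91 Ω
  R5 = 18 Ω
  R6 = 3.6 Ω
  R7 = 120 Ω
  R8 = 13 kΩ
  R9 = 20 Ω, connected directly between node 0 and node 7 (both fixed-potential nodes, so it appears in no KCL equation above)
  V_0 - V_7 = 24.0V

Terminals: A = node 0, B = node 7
Nodal analysis, taking node 7 as the 0 V reference.
Source V1 fixes V_0 = 24 V.
KCL at each unknown node (sum of currents leaving = 0; resistances in Ω):
  Node 1: (V_1 - V_5)/47 + (V_1 - V_2)/560 + (V_1 - V_4)/91 + (V_1 - 24)/13000 + (V_1 - V_3)/160 + (V_1 - 0)/6.2 = 0
  Node 2: (V_2 - V_1)/560 + (V_2 - 0)/18 + (V_2 - V_3)/120 + (V_2 - V_4)/1800 + (V_2 - V_5)/1.8 = 0
  Node 3: (V_3 - V_2)/120 + (V_3 - V_1)/160 + (V_3 - V_4)/2000 + (V_3 - 0)/56 = 0
  Node 4: (V_4 - V_1)/91 + (V_4 - V_6)/3.6 + (V_4 - V_2)/1800 + (V_4 - V_3)/2000 + (V_4 - 0)/5.6 = 0
  Node 5: (V_5 - V_1)/47 + (V_5 - 24)/9100 + (V_5 - V_2)/1.8 + (V_5 - V_6)/18 = 0
  Node 6: (V_6 - V_4)/3.6 + (V_6 - V_5)/18 + (V_6 - 0)/3.6 = 0
Collecting terms (coefficients in siemens):
  0.2017·V_1 - 0.001786·V_2 - 0.00625·V_3 - 0.01099·V_4 - 0.02128·V_5 = 0.001846
  0.6218·V_2 - 0.001786·V_1 - 0.008333·V_3 - 0.0005556·V_4 - 0.5556·V_5 = 0
  0.03294·V_3 - 0.00625·V_1 - 0.008333·V_2 - 0.0005·V_4 = 0
  0.4684·V_4 - 0.01099·V_1 - 0.0005556·V_2 - 0.0005·V_3 - 0.2778·V_6 = 0
  0.6325·V_5 - 0.02128·V_1 - 0.5556·V_2 - 0.05556·V_6 = 0.002637
  0.6111·V_6 - 0.2778·V_4 - 0.05556·V_5 = 0
Solving these 6 simultaneous equations (Gaussian elimination) gives:
  V_1 = 0.01213 V, V_2 = 0.02077 V, V_3 = 0.007587 V, V_4 = 0.002139 V
  V_5 = 0.02309 V, V_6 = 0.003071 V
The requested potential is V_4 = 0.002139 V.

Final answer: V_4 = 0.002139 V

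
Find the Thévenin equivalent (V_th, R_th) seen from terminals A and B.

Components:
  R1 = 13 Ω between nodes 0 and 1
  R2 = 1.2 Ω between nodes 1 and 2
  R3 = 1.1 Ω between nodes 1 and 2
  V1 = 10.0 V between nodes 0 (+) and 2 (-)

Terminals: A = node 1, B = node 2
Step 1 — V_th is the open-circuit voltage V_A - V_B (nothing connected across the terminals).
Nodal analysis, taking node 2 as the 0 V reference.
Source V1 fixes V_0 = 10 V.
KCL at each unknown node (sum of currents leaving = 0; resistances in Ω):
  Node 1: (V_1 - 10)/13 + (V_1 - 0)/1.2 + (V_1 - 0)/1.1 = 0
Collecting terms: 1.819 × V_1 = 0.7692  =>  V_1 = 0.4228 V
V_th = V_1 - V_2 = 0.4228 - 0 = 0.4228 V
Step 2 — R_th: zero the source — replace V1 by a short circuit (node 2 merges into node 0) — and find the resistance seen between A (node 1) and B (node 0).
Reduce the network between node 1 (A) and node 0 (B) by series/parallel combination:
  Rp1 = R1 ‖ R2 ‖ R3 (parallel, all between nodes 0 and 1) = 1/(1/13 + 1/1.2 + 1/1.1) = 0.5496 Ω
R_th = 0.5496 Ω

Final answer: V_th = 0.4228 V, R_th = 0.5496 Ω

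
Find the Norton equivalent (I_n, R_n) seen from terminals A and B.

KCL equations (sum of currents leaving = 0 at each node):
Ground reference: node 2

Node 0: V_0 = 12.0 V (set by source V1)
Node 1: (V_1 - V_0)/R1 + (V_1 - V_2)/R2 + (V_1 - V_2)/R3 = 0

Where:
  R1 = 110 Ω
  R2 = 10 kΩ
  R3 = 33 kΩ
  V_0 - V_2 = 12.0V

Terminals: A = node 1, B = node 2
Find the Thévenin equivalent first; then I_n = V_th/R_th and R_n = R_th.
Step 1 — V_th is the open-circuit voltage V_A - V_B (nothing connected across the terminals).
Nodal analysis, taking node 2 as the 0 V reference.
Source V1 fixes V_0 = 12 V.
KCL at each unknown node (sum of currents leaving = 0; resistances in Ω):
  Node 1: (V_1 - 12)/110 + (V_1 - 0)/10000 + (V_1 - 0)/33000 = 0
Collecting terms: 0.009221 × V_1 = 0.1091  =>  V_1 = 11.83 V
V_th = V_1 - V_2 = 11.83 - 0 = 11.83 V
Step 2 — R_th: zero the source — replace V1 by a short circuit (node 2 merges into node 0) — and find the resistance seen between A (node 1) and B (node 0).
Reduce the network between node 1 (A) and node 0 (B) by series/parallel combination:
  Rp1 = R1 ‖ R2 ‖ R3 (parallel, all between nodes 0 and 1) = 1/(1/110 + 1/10000 + 1/33000) = 108.4 Ω
R_th = 108.4 Ω
I_n = V_th/R_th = 11.83/108.4 = 0.1091 A, and R_n = R_th = 108.4 Ω

Final answer: I_n = 0.1091 A, R_n = 108.4 Ω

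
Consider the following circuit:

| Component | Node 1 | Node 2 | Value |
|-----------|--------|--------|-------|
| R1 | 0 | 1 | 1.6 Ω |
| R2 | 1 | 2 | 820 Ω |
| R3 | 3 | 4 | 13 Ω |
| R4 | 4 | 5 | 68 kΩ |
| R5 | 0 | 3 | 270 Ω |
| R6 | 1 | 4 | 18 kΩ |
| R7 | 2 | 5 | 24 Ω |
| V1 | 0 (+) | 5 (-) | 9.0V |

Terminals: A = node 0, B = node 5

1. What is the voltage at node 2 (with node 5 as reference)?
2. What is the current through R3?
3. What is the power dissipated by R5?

Nodal analysis, taking node 5 as the 0 V reference.
Source V1 fixes V_0 = 9 V.
KCL at each unknown node (sum of currents leaving = 0; resistances in Ω):
  Node 1: (V_1 - 9)/1.6 + (V_1 - V_2)/820 + (V_1 - V_4)/18000 = 0
  Node 2: (V_2 - V_1)/820 + (V_2 - 0)/24 = 0
  Node 3: (V_3 - V_4)/13 + (V_3 - 9)/270 = 0
  Node 4: (V_4 - V_3)/13 + (V_4 - 0)/68000 + (V_4 - V_1)/18000 = 0
Collecting terms (coefficients in siemens):
  0.6263·V_1 - 0.00122·V_2 - 0.00005556·V_4 = 5.625
  0.04289·V_2 - 0.00122·V_1 = 0
  0.08063·V_3 - 0.07692·V_4 = 0.03333
  0.07699·V_4 - 0.00005556·V_1 - 0.07692·V_3 = 0
Solving these 4 simultaneous equations (Gaussian elimination) gives:
  V_1 = 8.983 V, V_2 = 0.2554 V, V_3 = 8.965 V, V_4 = 8.963 V
Part 1:
  Read off the nodal solution: V_2 = 0.2554 V
Part 2:
  I_R3 = (V_3 - V_4)/R3 = (8.965 - 8.963)/13 = 0.0001307 A
  Magnitude: I_R3 = 0.0001307 A
Part 3:
  I_R5 = (V_0 - V_3)/R5 = (9 - 8.965)/270 = 0.0001307 A
  P_R5 = I_R5² × R5 = (0.0001307)² × 270 = 0.000004612 W

Final answers:
1. V_2 = 0.2554 V
2. I_R3 = 0.0001307 A
3. P_R5 = 4.612e-06 W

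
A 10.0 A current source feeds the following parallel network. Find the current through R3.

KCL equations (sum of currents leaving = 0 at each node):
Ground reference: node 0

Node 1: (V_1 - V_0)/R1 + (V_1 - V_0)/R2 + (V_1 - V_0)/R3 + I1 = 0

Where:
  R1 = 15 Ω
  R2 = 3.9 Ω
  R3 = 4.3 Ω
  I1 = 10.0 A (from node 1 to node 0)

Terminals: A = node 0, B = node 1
All resistors sit directly between nodes 0 and 1, so they are in parallel and share one voltage V; the full source current 10 A splits among them.
1/R_par = 1/15 + 1/3.9 + 1/4.3 = 0.5556 S  =>  R_par = 1.8 Ω
V = I × R_par = 10 × 1.8 = 18 V
I_R3 = V/R3 = 18/4.3 = 4.185 A

Final answer: 4.185 A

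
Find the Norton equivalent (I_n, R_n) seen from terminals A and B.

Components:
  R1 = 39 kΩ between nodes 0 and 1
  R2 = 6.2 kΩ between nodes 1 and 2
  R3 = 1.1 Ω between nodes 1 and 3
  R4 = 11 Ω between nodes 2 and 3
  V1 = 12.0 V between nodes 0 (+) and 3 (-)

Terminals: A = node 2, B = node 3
Find the Thévenin equivalent first; then I_n = V_th/R_th and R_n = R_th.
Step 1 — V_th is the open-circuit voltage V_A - V_B (nothing connected across the terminals).
Nodal analysis, taking node 3 as the 0 V reference.
Source V1 fixes V_0 = 12 V.
KCL at each unknown node (sum of currents leaving = 0; resistances in Ω):
  Node 1: (V_1 - 12)/39000 + (V_1 - V_2)/6200 + (V_1 - 0)/1.1 = 0
  Node 2: (V_2 - V_1)/6200 + (V_2 - 0)/11 = 0
Collecting terms (coefficients in siemens):
  0.9093·V_1 - 0.0001613·V_2 = 0.0003077
  0.09107·V_2 - 0.0001613·V_1 = 0
Determinant D = (0.9093)(0.09107) - (-0.0001613)(-0.0001613) = 0.08281
V_1 = [(0.0003077)(0.09107) - (-0.0001613)(0)]/D = 0.0003384 V
V_2 = [(0.9093)(0) - (0.0003077)(-0.0001613)]/D = 0.0000005993 V
V_th = V_2 - V_3 = 0.0000005993 - 0 = 0.0000005993 V
Step 2 — R_th: zero the source — replace V1 by a short circuit (node 3 merges into node 0) — and find the resistance seen between A (node 2) and B (node 0).
Reduce the network between node 2 (A) and node 0 (B) by series/parallel combination:
  Rp1 = R1 ‖ R3 (parallel, both between nodes 0 and 1) = 1/(1/39000 + 1/1.1) = 1.1 Ω
  Rs1 = R2 + Rp1 (series, joined only at node 1) = 6200 + 1.1 = 6201 Ω
  Rp2 = R4 ‖ Rs1 (parallel, both between nodes 0 and 2) = 1/(1/11 + 1/6201) = 10.98 Ω
R_th = 10.98 Ω
I_n = V_th/R_th = 0.0000005993/10.98 = 0.00000005458 A, and R_n = R_th = 10.98 Ω

Final answer: I_n = 5.458e-08 A, R_n = 10.98 Ω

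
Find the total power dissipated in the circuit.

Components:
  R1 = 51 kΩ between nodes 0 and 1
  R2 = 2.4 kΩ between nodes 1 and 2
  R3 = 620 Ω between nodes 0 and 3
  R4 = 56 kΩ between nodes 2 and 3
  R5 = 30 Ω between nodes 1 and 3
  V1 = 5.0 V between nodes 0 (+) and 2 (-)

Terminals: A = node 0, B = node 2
Nodal analysis, taking node 2 as the 0 V reference.
Source V1 fixes V_0 = 5 V.
KCL at each unknown node (sum of currents leaving = 0; resistances in Ω):
  Node 1: (V_1 - 5)/51000 + (V_1 - 0)/2400 + (V_1 - V_3)/30 = 0
  Node 3: (V_3 - 5)/620 + (V_3 - 0)/56000 + (V_3 - V_1)/30 = 0
Collecting terms (coefficients in siemens):
  0.03377·V_1 - 0.03333·V_3 = 0.00009804
  0.03496·V_3 - 0.03333·V_1 = 0.008065
Determinant D = (0.03377)(0.03496) - (-0.03333)(-0.03333) = 0.00006961
V_1 = [(0.00009804)(0.03496) - (-0.03333)(0.008065)]/D = 3.911 V
V_3 = [(0.03377)(0.008065) - (0.00009804)(-0.03333)]/D = 3.959 V
Power in each resistor, P = (ΔV)²/R:
  P_R1 = (5 - 3.911)²/51000 = 0.00002326 W
  P_R2 = (3.911 - 0)²/2400 = 0.006373 W
  P_R3 = (5 - 3.959)²/620 = 0.001748 W
  P_R4 = (0 - 3.959)²/56000 = 0.0002799 W
  P_R5 = (3.911 - 3.959)²/30 = 0.00007759 W
P_total = P_R1 + P_R2 + P_R3 + P_R4 + P_R5 = 0.008501 W

Final answer: 0.008501 W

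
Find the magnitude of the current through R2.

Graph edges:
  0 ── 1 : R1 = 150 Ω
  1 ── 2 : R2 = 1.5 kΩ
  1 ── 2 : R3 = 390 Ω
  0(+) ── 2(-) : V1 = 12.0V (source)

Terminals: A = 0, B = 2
Nodal analysis, taking node 2 as the 0 V reference.
Source V1 fixes V_0 = 12 V.
KCL at each unknown node (sum of currents leaving = 0; resistances in Ω):
  Node 1: (V_1 - 12)/150 + (V_1 - 0)/1500 + (V_1 - 0)/390 = 0
Collecting terms: 0.009897 × V_1 = 0.08  =>  V_1 = 8.083 V
I_R2 = (V_1 - V_2)/R2 = (8.083 - 0)/1500 = 0.005389 A
|I_R2| = 0.005389 A

Final answer: |I_R2| = 0.005389 A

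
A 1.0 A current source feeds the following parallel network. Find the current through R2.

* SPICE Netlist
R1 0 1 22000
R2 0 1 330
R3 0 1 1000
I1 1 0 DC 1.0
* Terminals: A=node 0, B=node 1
All resistors sit directly between nodes 0 and 1, so they are in parallel and share one voltage V; the full source current 1 A splits among them.
1/R_par = 1/22000 + 1/330 + 1/1000 = 0.004076 S  =>  R_par = 245.4 Ω
V = I × R_par = 1 × 245.4 = 245.4 V
I_R2 = V/R2 = 245.4/330 = 0.7435 A

Final answer: 0.7435 A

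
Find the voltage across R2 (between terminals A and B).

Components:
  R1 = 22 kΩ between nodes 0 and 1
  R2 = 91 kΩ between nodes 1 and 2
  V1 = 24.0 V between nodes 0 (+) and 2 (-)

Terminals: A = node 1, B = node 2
R1 and R2 are in series across V1 (node 0 → node 1 → node 2), and the output A–B is taken across R2, so this is a voltage divider.
Series current: I = V1/(R1 + R2) = 24/(22000 + 91000) = 24/113000 = 0.0002124 A
V_R2 = I × R2 = V1 × R2/(R1 + R2) = 24 × 91000/113000 = 19.33 V

Final answer: 19.33 V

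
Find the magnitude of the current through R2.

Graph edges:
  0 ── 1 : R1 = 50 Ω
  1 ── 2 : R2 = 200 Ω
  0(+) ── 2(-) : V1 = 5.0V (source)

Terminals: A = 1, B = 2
Nodal analysis, taking node 2 as the 0 V reference.
Source V1 fixes V_0 = 5 V.
KCL at each unknown node (sum of currents leaving = 0; resistances in Ω):
  Node 1: (V_1 - 5)/50 + (V_1 - 0)/200 = 0
Collecting terms: 0.025 × V_1 = 0.1  =>  V_1 = 4 V
I_R2 = (V_1 - V_2)/R2 = (4 - 0)/200 = 0.02 A
|I_R2| = 0.02 A

Final answer: |I_R2| = 0.02 A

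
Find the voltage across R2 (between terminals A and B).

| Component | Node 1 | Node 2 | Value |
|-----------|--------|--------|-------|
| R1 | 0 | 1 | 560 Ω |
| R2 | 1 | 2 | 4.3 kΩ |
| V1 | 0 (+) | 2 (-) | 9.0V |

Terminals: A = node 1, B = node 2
R1 and R2 are in series across V1 (node 0 → node 1 → node 2), and the output A–B is taken across R2, so this is a voltage divider.
Series current: I = V1/(R1 + R2) = 9/(560 + 4300) = 9/4860 = 0.001852 A
V_R2 = I × R2 = V1 × R2/(R1 + R2) = 9 × 4300/4860 = 7.963 V

Final answer: 7.963 V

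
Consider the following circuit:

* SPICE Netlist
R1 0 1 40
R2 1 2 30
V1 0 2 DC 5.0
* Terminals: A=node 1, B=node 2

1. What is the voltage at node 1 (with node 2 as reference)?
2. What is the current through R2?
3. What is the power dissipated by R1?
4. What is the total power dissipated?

Nodal analysis, taking node 2 as the 0 V reference.
Source V1 fixes V_0 = 5 V.
KCL at each unknown node (sum of currents leaving = 0; resistances in Ω):
  Node 1: (V_1 - 5)/40 + (V_1 - 0)/30 = 0
Collecting terms: 0.05833 × V_1 = 0.125  =>  V_1 = 2.143 V
Part 1:
  Read off the nodal solution: V_1 = 2.143 V
Part 2:
  I_R2 = (V_1 - V_2)/R2 = (2.143 - 0)/30 = 0.07143 A
  Magnitude: I_R2 = 0.07143 A
Part 3:
  I_R1 = (V_0 - V_1)/R1 = (5 - 2.143)/40 = 0.07143 A
  P_R1 = I_R1² × R1 = (0.07143)² × 40 = 0.2041 W
Part 4:
  Power in each resistor, P = (ΔV)²/R:
    P_R1 = (5 - 2.143)²/40 = 0.2041 W
    P_R2 = (2.143 - 0)²/30 = 0.1531 W
  P_total = P_R1 + P_R2 = 0.3571 W

Final answers:
1. V_1 = 2.143 V
2. I_R2 = 0.07143 A
3. P_R1 = 0.2041 W
4. P_total = 0.3571 W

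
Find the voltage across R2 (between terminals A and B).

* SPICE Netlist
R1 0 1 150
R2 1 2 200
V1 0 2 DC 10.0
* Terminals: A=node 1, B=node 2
R1 and R2 are in series across V1 (node 0 → node 1 → node 2), and the output A–B is taken across R2, so this is a voltage divider.
Series current: I = V1/(R1 + R2) = 10/(150 + 200) = 10/350 = 0.02857 A
V_R2 = I × R2 = V1 × R2/(R1 + R2) = 10 × 200/350 = 5.714 V

Final answer: 5.714 V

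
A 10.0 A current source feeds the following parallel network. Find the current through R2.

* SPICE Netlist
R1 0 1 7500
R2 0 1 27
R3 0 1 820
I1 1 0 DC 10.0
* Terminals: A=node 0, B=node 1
All resistors sit directly between nodes 0 and 1, so they are in parallel and share one voltage V; the full source current 10 A splits among them.
1/R_par = 1/7500 + 1/27 + 1/820 = 0.03839 S  =>  R_par = 26.05 Ω
V = I × R_par = 10 × 26.05 = 260.5 V
I_R2 = V/R2 = 260.5/27 = 9.648 A

Final answer: 9.648 A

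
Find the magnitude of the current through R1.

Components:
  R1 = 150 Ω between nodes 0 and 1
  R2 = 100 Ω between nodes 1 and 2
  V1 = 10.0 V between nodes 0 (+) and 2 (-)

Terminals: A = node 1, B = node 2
Nodal analysis, taking node 2 as the 0 V reference.
Source V1 fixes V_0 = 10 V.
KCL at each unknown node (sum of currents leaving = 0; resistances in Ω):
  Node 1: (V_1 - 10)/150 + (V_1 - 0)/100 = 0
Collecting terms: 0.01667 × V_1 = 0.06667  =>  V_1 = 4 V
I_R1 = (V_0 - V_1)/R1 = (10 - 4)/150 = 0.04 A
|I_R1| = 0.04 A

Final answer: |I_R1| = 0.04 A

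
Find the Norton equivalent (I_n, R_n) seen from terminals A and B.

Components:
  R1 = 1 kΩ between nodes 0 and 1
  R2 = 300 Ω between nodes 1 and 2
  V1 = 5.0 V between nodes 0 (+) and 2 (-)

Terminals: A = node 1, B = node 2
Find the Thévenin equivalent first; then I_n = V_th/R_th and R_n = R_th.
Step 1 — V_th is the open-circuit voltage V_A - V_B (nothing connected across the terminals).
Nodal analysis, taking node 2 as the 0 V reference.
Source V1 fixes V_0 = 5 V.
KCL at each unknown node (sum of currents leaving = 0; resistances in Ω):
  Node 1: (V_1 - 5)/1000 + (V_1 - 0)/300 = 0
Collecting terms: 0.004333 × V_1 = 0.005  =>  V_1 = 1.154 V
V_th = V_1 - V_2 = 1.154 - 0 = 1.154 V
Step 2 — R_th: zero the source — replace V1 by a short circuit (node 2 merges into node 0) — and find the resistance seen between A (node 1) and B (node 0).
Reduce the network between node 1 (A) and node 0 (B) by series/parallel combination:
  Rp1 = R1 ‖ R2 (parallel, both between nodes 0 and 1) = 1/(1/1000 + 1/300) = 230.8 Ω
R_th = 230.8 Ω
I_n = V_th/R_th = 1.154/230.8 = 0.005 A, and R_n = R_th = 230.8 Ω

Final answer: I_n = 0.005 A, R_n = 230.8 Ω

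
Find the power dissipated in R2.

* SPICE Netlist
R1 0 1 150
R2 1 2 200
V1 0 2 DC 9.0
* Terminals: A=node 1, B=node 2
Nodal analysis, taking node 2 as the 0 V reference.
Source V1 fixes V_0 = 9 V.
KCL at each unknown node (sum of currents leaving = 0; resistances in Ω):
  Node 1: (V_1 - 9)/150 + (V_1 - 0)/200 = 0
Collecting terms: 0.01167 × V_1 = 0.06  =>  V_1 = 5.143 V
I_R2 = (V_1 - V_2)/R2 = (5.143 - 0)/200 = 0.02571 A
P_R2 = I_R2² × R2 = (0.02571)² × 200 = 0.1322 W

Final answer: 0.1322 W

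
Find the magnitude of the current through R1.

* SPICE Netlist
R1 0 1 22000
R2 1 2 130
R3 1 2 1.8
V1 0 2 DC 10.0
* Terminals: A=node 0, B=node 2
Nodal analysis, taking node 2 as the 0 V reference.
Source V1 fixes V_0 = 10 V.
KCL at each unknown node (sum of currents leaving = 0; resistances in Ω):
  Node 1: (V_1 - 10)/22000 + (V_1 - 0)/130 + (V_1 - 0)/1.8 = 0
Collecting terms: 0.5633 × V_1 = 0.0004545  =>  V_1 = 0.0008069 V
I_R1 = (V_0 - V_1)/R1 = (10 - 0.0008069)/22000 = 0.0004545 A
|I_R1| = 0.0004545 A

Final answer: |I_R1| = 0.0004545 A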